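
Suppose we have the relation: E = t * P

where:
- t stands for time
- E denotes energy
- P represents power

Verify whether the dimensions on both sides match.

Yes

t (time) has dimensions [T].
E (energy) has dimensions [L^2 M T^-2].
P (power) has dimensions [L^2 M T^-3].

Left side: [L^2 M T^-2]
Right side: [L^2 M T^-2]

Both sides have the same dimensions, so the equation is dimensionally consistent.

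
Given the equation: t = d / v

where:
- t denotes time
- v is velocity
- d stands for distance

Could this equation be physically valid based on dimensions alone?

Yes

t (time) has dimensions [T].
v (velocity) has dimensions [L T^-1].
d (distance) has dimensions [L].

Left side: [T]
Right side: [T]

Both sides have the same dimensions, so the equation is dimensionally consistent.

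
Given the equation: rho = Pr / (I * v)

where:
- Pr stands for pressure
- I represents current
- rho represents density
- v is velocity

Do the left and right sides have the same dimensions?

No

Pr (pressure) has dimensions [L^-1 M T^-2].
I (current) has dimensions [I].
rho (density) has dimensions [L^-3 M].
v (velocity) has dimensions [L T^-1].

Left side: [L^-3 M]
Right side: [I^-1 L^-2 M T^-1]

The two sides have different dimensions, so the equation is NOT dimensionally consistent.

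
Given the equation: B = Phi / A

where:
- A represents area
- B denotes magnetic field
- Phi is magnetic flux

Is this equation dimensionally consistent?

Yes

A (area) has dimensions [L^2].
B (magnetic field) has dimensions [I^-1 M T^-2].
Phi (magnetic flux) has dimensions [I^-1 L^2 M T^-2].

Left side: [I^-1 M T^-2]
Right side: [I^-1 M T^-2]

Both sides have the same dimensions, so the equation is dimensionally consistent.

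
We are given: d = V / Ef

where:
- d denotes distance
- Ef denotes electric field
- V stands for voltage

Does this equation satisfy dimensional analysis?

Yes

d (distance) has dimensions [L].
Ef (electric field) has dimensions [I^-1 L M T^-3].
V (voltage) has dimensions [I^-1 L^2 M T^-3].

Left side: [L]
Right side: [L]

Both sides have the same dimensions, so the equation is dimensionally consistent.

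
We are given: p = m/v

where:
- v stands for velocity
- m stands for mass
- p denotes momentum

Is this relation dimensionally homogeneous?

No

v (velocity) has dimensions [L T^-1].
m (mass) has dimensions [M].
p (momentum) has dimensions [L M T^-1].

Left side: [L M T^-1]
Right side: [L^-1 M T]

The two sides have different dimensions, so the equation is NOT dimensionally consistent.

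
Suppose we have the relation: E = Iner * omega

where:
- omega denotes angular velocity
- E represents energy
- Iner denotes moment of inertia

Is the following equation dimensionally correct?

No

omega (angular velocity) has dimensions [T^-1].
E (energy) has dimensions [L^2 M T^-2].
Iner (moment of inertia) has dimensions [L^2 M].

Left side: [L^2 M T^-2]
Right side: [L^2 M T^-1]

The two sides have different dimensions, so the equation is NOT dimensionally consistent.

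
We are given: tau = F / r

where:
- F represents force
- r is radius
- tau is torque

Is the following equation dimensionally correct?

No

F (force) has dimensions [L M T^-2].
r (radius) has dimensions [L].
tau (torque) has dimensions [L^2 M T^-2].

Left side: [L^2 M T^-2]
Right side: [M T^-2]

The two sides have different dimensions, so the equation is NOT dimensionally consistent.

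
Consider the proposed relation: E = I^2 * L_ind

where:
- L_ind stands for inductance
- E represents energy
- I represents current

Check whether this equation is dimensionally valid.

Yes

L_ind (inductance) has dimensions [I^-2 L^2 M T^-2].
E (energy) has dimensions [L^2 M T^-2].
I (current) has dimensions [I].

Left side: [L^2 M T^-2]
Right side: [L^2 M T^-2]

Both sides have the same dimensions, so the equation is dimensionally consistent.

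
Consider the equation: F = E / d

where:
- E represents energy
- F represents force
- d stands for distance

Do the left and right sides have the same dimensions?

Yes

E (energy) has dimensions [L^2 M T^-2].
F (force) has dimensions [L M T^-2].
d (distance) has dimensions [L].

Left side: [L M T^-2]
Right side: [L M T^-2]

Both sides have the same dimensions, so the equation is dimensionally consistent.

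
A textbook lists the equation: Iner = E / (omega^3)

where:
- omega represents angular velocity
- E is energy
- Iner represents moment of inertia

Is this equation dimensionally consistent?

No

omega (angular velocity) has dimensions [T^-1].
E (energy) has dimensions [L^2 M T^-2].
Iner (moment of inertia) has dimensions [L^2 M].

Left side: [L^2 M]
Right side: [L^2 M T]

The two sides have different dimensions, so the equation is NOT dimensionally consistent.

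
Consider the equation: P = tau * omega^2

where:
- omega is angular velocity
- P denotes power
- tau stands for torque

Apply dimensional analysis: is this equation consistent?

No

omega (angular velocity) has dimensions [T^-1].
P (power) has dimensions [L^2 M T^-3].
tau (torque) has dimensions [L^2 M T^-2].

Left side: [L^2 M T^-3]
Right side: [L^2 M T^-4]

The two sides have different dimensions, so the equation is NOT dimensionally consistent.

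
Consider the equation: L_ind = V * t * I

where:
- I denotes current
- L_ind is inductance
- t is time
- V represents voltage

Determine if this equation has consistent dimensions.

No

I (current) has dimensions [I].
L_ind (inductance) has dimensions [I^-2 L^2 M T^-2].
t (time) has dimensions [T].
V (voltage) has dimensions [I^-1 L^2 M T^-3].

Left side: [I^-2 L^2 M T^-2]
Right side: [L^2 M T^-2]

The two sides have different dimensions, so the equation is NOT dimensionally consistent.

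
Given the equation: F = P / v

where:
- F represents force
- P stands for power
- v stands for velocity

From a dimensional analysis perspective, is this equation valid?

Yes

F (force) has dimensions [L M T^-2].
P (power) has dimensions [L^2 M T^-3].
v (velocity) has dimensions [L T^-1].

Left side: [L M T^-2]
Right side: [L M T^-2]

Both sides have the same dimensions, so the equation is dimensionally consistent.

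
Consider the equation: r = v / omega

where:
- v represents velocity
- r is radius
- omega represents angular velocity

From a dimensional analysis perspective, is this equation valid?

Yes

v (velocity) has dimensions [L T^-1].
r (radius) has dimensions [L].
omega (angular velocity) has dimensions [T^-1].

Left side: [L]
Right side: [L]

Both sides have the same dimensions, so the equation is dimensionally consistent.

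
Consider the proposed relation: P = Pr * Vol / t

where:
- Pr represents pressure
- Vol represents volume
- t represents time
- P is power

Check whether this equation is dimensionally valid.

Yes

Pr (pressure) has dimensions [L^-1 M T^-2].
Vol (volume) has dimensions [L^3].
t (time) has dimensions [T].
P (power) has dimensions [L^2 M T^-3].

Left side: [L^2 M T^-3]
Right side: [L^2 M T^-3]

Both sides have the same dimensions, so the equation is dimensionally consistent.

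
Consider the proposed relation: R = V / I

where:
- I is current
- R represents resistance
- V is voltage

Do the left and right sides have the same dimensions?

Yes

I (current) has dimensions [I].
R (resistance) has dimensions [I^-2 L^2 M T^-3].
V (voltage) has dimensions [I^-1 L^2 M T^-3].

Left side: [I^-2 L^2 M T^-3]
Right side: [I^-2 L^2 M T^-3]

Both sides have the same dimensions, so the equation is dimensionally consistent.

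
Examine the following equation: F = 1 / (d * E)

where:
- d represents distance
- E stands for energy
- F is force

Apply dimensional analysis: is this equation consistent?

No

d (distance) has dimensions [L].
E (energy) has dimensions [L^2 M T^-2].
F (force) has dimensions [L M T^-2].

Left side: [L M T^-2]
Right side: [L^-3 M^-1 T^2]

The two sides have different dimensions, so the equation is NOT dimensionally consistent.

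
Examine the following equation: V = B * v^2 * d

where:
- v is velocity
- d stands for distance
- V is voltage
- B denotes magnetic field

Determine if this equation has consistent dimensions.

No

v (velocity) has dimensions [L T^-1].
d (distance) has dimensions [L].
V (voltage) has dimensions [I^-1 L^2 M T^-3].
B (magnetic field) has dimensions [I^-1 M T^-2].

Left side: [I^-1 L^2 M T^-3]
Right side: [I^-1 L^3 M T^-4]

The two sides have different dimensions, so the equation is NOT dimensionally consistent.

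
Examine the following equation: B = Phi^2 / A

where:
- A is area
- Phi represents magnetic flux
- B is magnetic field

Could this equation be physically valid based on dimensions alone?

No

A (area) has dimensions [L^2].
Phi (magnetic flux) has dimensions [I^-1 L^2 M T^-2].
B (magnetic field) has dimensions [I^-1 M T^-2].

Left side: [I^-1 M T^-2]
Right side: [I^-2 L^2 M^2 T^-4]

The two sides have different dimensions, so the equation is NOT dimensionally consistent.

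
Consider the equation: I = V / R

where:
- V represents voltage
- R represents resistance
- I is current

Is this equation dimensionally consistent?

Yes

V (voltage) has dimensions [I^-1 L^2 M T^-3].
R (resistance) has dimensions [I^-2 L^2 M T^-3].
I (current) has dimensions [I].

Left side: [I]
Right side: [I]

Both sides have the same dimensions, so the equation is dimensionally consistent.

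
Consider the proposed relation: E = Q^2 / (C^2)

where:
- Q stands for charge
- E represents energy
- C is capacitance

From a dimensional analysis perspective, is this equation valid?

No

Q (charge) has dimensions [I T].
E (energy) has dimensions [L^2 M T^-2].
C (capacitance) has dimensions [I^2 L^-2 M^-1 T^4].

Left side: [L^2 M T^-2]
Right side: [I^-2 L^4 M^2 T^-6]

The two sides have different dimensions, so the equation is NOT dimensionally consistent.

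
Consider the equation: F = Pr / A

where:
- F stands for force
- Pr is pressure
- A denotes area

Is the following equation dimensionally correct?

No

F (force) has dimensions [L M T^-2].
Pr (pressure) has dimensions [L^-1 M T^-2].
A (area) has dimensions [L^2].

Left side: [L M T^-2]
Right side: [L^-3 M T^-2]

The two sides have different dimensions, so the equation is NOT dimensionally consistent.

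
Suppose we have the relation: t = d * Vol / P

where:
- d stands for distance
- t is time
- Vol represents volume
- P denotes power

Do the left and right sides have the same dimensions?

No

d (distance) has dimensions [L].
t (time) has dimensions [T].
Vol (volume) has dimensions [L^3].
P (power) has dimensions [L^2 M T^-3].

Left side: [T]
Right side: [L^2 M^-1 T^3]

The two sides have different dimensions, so the equation is NOT dimensionally consistent.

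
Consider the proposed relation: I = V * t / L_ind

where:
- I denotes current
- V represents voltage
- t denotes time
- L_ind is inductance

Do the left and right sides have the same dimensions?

Yes

I (current) has dimensions [I].
V (voltage) has dimensions [I^-1 L^2 M T^-3].
t (time) has dimensions [T].
L_ind (inductance) has dimensions [I^-2 L^2 M T^-2].

Left side: [I]
Right side: [I]

Both sides have the same dimensions, so the equation is dimensionally consistent.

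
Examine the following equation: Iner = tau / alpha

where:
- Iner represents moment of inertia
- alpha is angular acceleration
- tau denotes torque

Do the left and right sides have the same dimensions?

Yes

Iner (moment of inertia) has dimensions [L^2 M].
alpha (angular acceleration) has dimensions [T^-2].
tau (torque) has dimensions [L^2 M T^-2].

Left side: [L^2 M]
Right side: [L^2 M]

Both sides have the same dimensions, so the equation is dimensionally consistent.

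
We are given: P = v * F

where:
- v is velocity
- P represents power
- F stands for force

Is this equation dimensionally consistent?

Yes

v (velocity) has dimensions [L T^-1].
P (power) has dimensions [L^2 M T^-3].
F (force) has dimensions [L M T^-2].

Left side: [L^2 M T^-3]
Right side: [L^2 M T^-3]

Both sides have the same dimensions, so the equation is dimensionally consistent.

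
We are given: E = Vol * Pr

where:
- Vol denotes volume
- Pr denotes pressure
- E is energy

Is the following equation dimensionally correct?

Yes

Vol (volume) has dimensions [L^3].
Pr (pressure) has dimensions [L^-1 M T^-2].
E (energy) has dimensions [L^2 M T^-2].

Left side: [L^2 M T^-2]
Right side: [L^2 M T^-2]

Both sides have the same dimensions, so the equation is dimensionally consistent.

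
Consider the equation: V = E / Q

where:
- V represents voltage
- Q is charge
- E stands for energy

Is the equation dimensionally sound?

Yes

V (voltage) has dimensions [I^-1 L^2 M T^-3].
Q (charge) has dimensions [I T].
E (energy) has dimensions [L^2 M T^-2].

Left side: [I^-1 L^2 M T^-3]
Right side: [I^-1 L^2 M T^-3]

Both sides have the same dimensions, so the equation is dimensionally consistent.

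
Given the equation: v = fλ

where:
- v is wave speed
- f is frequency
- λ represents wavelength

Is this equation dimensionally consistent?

Yes

v (wave speed) has dimensions [L T^-1].
f (frequency) has dimensions [T^-1].
λ (wavelength) has dimensions [L].

Left side: [L T^-1]
Right side: [L T^-1]

Both sides have the same dimensions, so the equation is dimensionally consistent.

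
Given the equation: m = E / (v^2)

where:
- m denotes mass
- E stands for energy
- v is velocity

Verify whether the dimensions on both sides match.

Yes

m (mass) has dimensions [M].
E (energy) has dimensions [L^2 M T^-2].
v (velocity) has dimensions [L T^-1].

Left side: [M]
Right side: [M]

Both sides have the same dimensions, so the equation is dimensionally consistent.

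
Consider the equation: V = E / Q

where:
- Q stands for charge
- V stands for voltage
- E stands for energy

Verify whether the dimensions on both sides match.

Yes

Q (charge) has dimensions [I T].
V (voltage) has dimensions [I^-1 L^2 M T^-3].
E (energy) has dimensions [L^2 M T^-2].

Left side: [I^-1 L^2 M T^-3]
Right side: [I^-1 L^2 M T^-3]

Both sides have the same dimensions, so the equation is dimensionally consistent.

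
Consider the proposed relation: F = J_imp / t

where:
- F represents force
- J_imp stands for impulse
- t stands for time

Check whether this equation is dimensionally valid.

Yes

F (force) has dimensions [L M T^-2].
J_imp (impulse) has dimensions [L M T^-1].
t (time) has dimensions [T].

Left side: [L M T^-2]
Right side: [L M T^-2]

Both sides have the same dimensions, so the equation is dimensionally consistent.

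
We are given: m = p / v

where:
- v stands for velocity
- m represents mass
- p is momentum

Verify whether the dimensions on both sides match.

Yes

v (velocity) has dimensions [L T^-1].
m (mass) has dimensions [M].
p (momentum) has dimensions [L M T^-1].

Left side: [M]
Right side: [M]

Both sides have the same dimensions, so the equation is dimensionally consistent.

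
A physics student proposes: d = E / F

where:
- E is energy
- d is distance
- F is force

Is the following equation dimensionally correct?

Yes

E (energy) has dimensions [L^2 M T^-2].
d (distance) has dimensions [L].
F (force) has dimensions [L M T^-2].

Left side: [L]
Right side: [L]

Both sides have the same dimensions, so the equation is dimensionally consistent.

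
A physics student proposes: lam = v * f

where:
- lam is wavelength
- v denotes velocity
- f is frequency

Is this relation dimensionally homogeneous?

No

lam (wavelength) has dimensions [L].
v (velocity) has dimensions [L T^-1].
f (frequency) has dimensions [T^-1].

Left side: [L]
Right side: [L T^-2]

The two sides have different dimensions, so the equation is NOT dimensionally consistent.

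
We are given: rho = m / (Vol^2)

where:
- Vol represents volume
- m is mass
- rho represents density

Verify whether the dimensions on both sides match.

No

Vol (volume) has dimensions [L^3].
m (mass) has dimensions [M].
rho (density) has dimensions [L^-3 M].

Left side: [L^-3 M]
Right side: [L^-6 M]

The two sides have different dimensions, so the equation is NOT dimensionally consistent.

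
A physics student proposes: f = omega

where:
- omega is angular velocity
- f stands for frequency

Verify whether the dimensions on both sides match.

Yes

omega (angular velocity) has dimensions [T^-1].
f (frequency) has dimensions [T^-1].

Left side: [T^-1]
Right side: [T^-1]

Both sides have the same dimensions, so the equation is dimensionally consistent.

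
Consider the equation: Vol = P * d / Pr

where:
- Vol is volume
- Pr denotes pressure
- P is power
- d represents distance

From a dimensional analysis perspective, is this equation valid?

No

Vol (volume) has dimensions [L^3].
Pr (pressure) has dimensions [L^-1 M T^-2].
P (power) has dimensions [L^2 M T^-3].
d (distance) has dimensions [L].

Left side: [L^3]
Right side: [L^4 T^-1]

The two sides have different dimensions, so the equation is NOT dimensionally consistent.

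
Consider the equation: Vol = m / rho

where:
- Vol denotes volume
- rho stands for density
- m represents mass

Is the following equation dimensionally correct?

Yes

Vol (volume) has dimensions [L^3].
rho (density) has dimensions [L^-3 M].
m (mass) has dimensions [M].

Left side: [L^3]
Right side: [L^3]

Both sides have the same dimensions, so the equation is dimensionally consistent.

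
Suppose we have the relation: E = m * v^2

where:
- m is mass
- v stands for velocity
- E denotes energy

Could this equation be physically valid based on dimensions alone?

Yes

m (mass) has dimensions [M].
v (velocity) has dimensions [L T^-1].
E (energy) has dimensions [L^2 M T^-2].

Left side: [L^2 M T^-2]
Right side: [L^2 M T^-2]

Both sides have the same dimensions, so the equation is dimensionally consistent.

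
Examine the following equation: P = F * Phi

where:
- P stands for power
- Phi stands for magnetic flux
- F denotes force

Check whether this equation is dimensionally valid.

No

P (power) has dimensions [L^2 M T^-3].
Phi (magnetic flux) has dimensions [I^-1 L^2 M T^-2].
F (force) has dimensions [L M T^-2].

Left side: [L^2 M T^-3]
Right side: [I^-1 L^3 M^2 T^-4]

The two sides have different dimensions, so the equation is NOT dimensionally consistent.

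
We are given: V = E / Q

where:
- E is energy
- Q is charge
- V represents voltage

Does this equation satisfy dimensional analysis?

Yes

E (energy) has dimensions [L^2 M T^-2].
Q (charge) has dimensions [I T].
V (voltage) has dimensions [I^-1 L^2 M T^-3].

Left side: [I^-1 L^2 M T^-3]
Right side: [I^-1 L^2 M T^-3]

Both sides have the same dimensions, so the equation is dimensionally consistent.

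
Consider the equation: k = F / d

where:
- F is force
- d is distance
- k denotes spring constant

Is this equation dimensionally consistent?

Yes

F (force) has dimensions [L M T^-2].
d (distance) has dimensions [L].
k (spring constant) has dimensions [M T^-2].

Left side: [M T^-2]
Right side: [M T^-2]

Both sides have the same dimensions, so the equation is dimensionally consistent.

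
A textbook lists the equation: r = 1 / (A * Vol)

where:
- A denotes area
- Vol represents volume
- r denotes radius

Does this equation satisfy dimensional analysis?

No

A (area) has dimensions [L^2].
Vol (volume) has dimensions [L^3].
r (radius) has dimensions [L].

Left side: [L]
Right side: [L^-5]

The two sides have different dimensions, so the equation is NOT dimensionally consistent.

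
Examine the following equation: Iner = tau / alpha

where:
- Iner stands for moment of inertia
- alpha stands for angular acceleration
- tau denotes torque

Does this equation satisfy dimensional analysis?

Yes

Iner (moment of inertia) has dimensions [L^2 M].
alpha (angular acceleration) has dimensions [T^-2].
tau (torque) has dimensions [L^2 M T^-2].

Left side: [L^2 M]
Right side: [L^2 M]

Both sides have the same dimensions, so the equation is dimensionally consistent.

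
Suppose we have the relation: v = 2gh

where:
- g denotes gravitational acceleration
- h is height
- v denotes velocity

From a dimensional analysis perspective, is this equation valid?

No

g (gravitational acceleration) has dimensions [L T^-2].
h (height) has dimensions [L].
v (velocity) has dimensions [L T^-1].

Left side: [L T^-1]
Right side: [L^2 T^-2]

The two sides have different dimensions, so the equation is NOT dimensionally consistent.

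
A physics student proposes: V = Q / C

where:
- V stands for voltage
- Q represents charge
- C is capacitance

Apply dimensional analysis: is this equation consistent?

Yes

V (voltage) has dimensions [I^-1 L^2 M T^-3].
Q (charge) has dimensions [I T].
C (capacitance) has dimensions [I^2 L^-2 M^-1 T^4].

Left side: [I^-1 L^2 M T^-3]
Right side: [I^-1 L^2 M T^-3]

Both sides have the same dimensions, so the equation is dimensionally consistent.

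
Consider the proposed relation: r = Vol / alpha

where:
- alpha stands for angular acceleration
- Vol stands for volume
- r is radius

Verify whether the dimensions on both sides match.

No

alpha (angular acceleration) has dimensions [T^-2].
Vol (volume) has dimensions [L^3].
r (radius) has dimensions [L].

Left side: [L]
Right side: [L^3 T^2]

The two sides have different dimensions, so the equation is NOT dimensionally consistent.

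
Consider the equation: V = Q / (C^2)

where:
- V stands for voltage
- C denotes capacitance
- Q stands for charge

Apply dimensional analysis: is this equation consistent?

No

V (voltage) has dimensions [I^-1 L^2 M T^-3].
C (capacitance) has dimensions [I^2 L^-2 M^-1 T^4].
Q (charge) has dimensions [I T].

Left side: [I^-1 L^2 M T^-3]
Right side: [I^-3 L^4 M^2 T^-7]

The two sides have different dimensions, so the equation is NOT dimensionally consistent.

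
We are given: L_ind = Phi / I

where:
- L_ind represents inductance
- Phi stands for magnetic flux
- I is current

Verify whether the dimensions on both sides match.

Yes

L_ind (inductance) has dimensions [I^-2 L^2 M T^-2].
Phi (magnetic flux) has dimensions [I^-1 L^2 M T^-2].
I (current) has dimensions [I].

Left side: [I^-2 L^2 M T^-2]
Right side: [I^-2 L^2 M T^-2]

Both sides have the same dimensions, so the equation is dimensionally consistent.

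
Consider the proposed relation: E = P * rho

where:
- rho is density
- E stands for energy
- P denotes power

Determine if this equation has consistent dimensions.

No

rho (density) has dimensions [L^-3 M].
E (energy) has dimensions [L^2 M T^-2].
P (power) has dimensions [L^2 M T^-3].

Left side: [L^2 M T^-2]
Right side: [L^-1 M^2 T^-3]

The two sides have different dimensions, so the equation is NOT dimensionally consistent.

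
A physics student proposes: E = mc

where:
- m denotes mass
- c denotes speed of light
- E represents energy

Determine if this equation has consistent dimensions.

No

m (mass) has dimensions [M].
c (speed of light) has dimensions [L T^-1].
E (energy) has dimensions [L^2 M T^-2].

Left side: [L^2 M T^-2]
Right side: [L M T^-1]

The two sides have different dimensions, so the equation is NOT dimensionally consistent.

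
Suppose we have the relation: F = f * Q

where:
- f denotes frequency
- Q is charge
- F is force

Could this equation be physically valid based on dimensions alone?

No

f (frequency) has dimensions [T^-1].
Q (charge) has dimensions [I T].
F (force) has dimensions [L M T^-2].

Left side: [L M T^-2]
Right side: [I]

The two sides have different dimensions, so the equation is NOT dimensionally consistent.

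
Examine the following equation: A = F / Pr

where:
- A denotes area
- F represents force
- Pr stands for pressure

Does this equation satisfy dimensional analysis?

Yes

A (area) has dimensions [L^2].
F (force) has dimensions [L M T^-2].
Pr (pressure) has dimensions [L^-1 M T^-2].

Left side: [L^2]
Right side: [L^2]

Both sides have the same dimensions, so the equation is dimensionally consistent.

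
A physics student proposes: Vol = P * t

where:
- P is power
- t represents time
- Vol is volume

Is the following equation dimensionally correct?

No

P (power) has dimensions [L^2 M T^-3].
t (time) has dimensions [T].
Vol (volume) has dimensions [L^3].

Left side: [L^3]
Right side: [L^2 M T^-2]

The two sides have different dimensions, so the equation is NOT dimensionally consistent.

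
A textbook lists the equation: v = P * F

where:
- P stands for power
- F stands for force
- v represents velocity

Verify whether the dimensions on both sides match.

No

P (power) has dimensions [L^2 M T^-3].
F (force) has dimensions [L M T^-2].
v (velocity) has dimensions [L T^-1].

Left side: [L T^-1]
Right side: [L^3 M^2 T^-5]

The two sides have different dimensions, so the equation is NOT dimensionally consistent.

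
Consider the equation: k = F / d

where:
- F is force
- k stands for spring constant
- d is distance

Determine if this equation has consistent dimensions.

Yes

F (force) has dimensions [L M T^-2].
k (spring constant) has dimensions [M T^-2].
d (distance) has dimensions [L].

Left side: [M T^-2]
Right side: [M T^-2]

Both sides have the same dimensions, so the equation is dimensionally consistent.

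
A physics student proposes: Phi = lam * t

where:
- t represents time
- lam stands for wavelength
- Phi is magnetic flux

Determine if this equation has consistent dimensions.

No

t (time) has dimensions [T].
lam (wavelength) has dimensions [L].
Phi (magnetic flux) has dimensions [I^-1 L^2 M T^-2].

Left side: [I^-1 L^2 M T^-2]
Right side: [L T]

The two sides have different dimensions, so the equation is NOT dimensionally consistent.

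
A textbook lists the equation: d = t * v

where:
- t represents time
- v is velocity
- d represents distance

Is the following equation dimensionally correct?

Yes

t (time) has dimensions [T].
v (velocity) has dimensions [L T^-1].
d (distance) has dimensions [L].

Left side: [L]
Right side: [L]

Both sides have the same dimensions, so the equation is dimensionally consistent.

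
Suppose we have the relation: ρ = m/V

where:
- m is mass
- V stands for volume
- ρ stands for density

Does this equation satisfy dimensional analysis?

Yes

m (mass) has dimensions [M].
V (volume) has dimensions [L^3].
ρ (density) has dimensions [L^-3 M].

Left side: [L^-3 M]
Right side: [L^-3 M]

Both sides have the same dimensions, so the equation is dimensionally consistent.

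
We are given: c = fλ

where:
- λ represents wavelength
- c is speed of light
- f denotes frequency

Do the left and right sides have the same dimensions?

Yes

λ (wavelength) has dimensions [L].
c (speed of light) has dimensions [L T^-1].
f (frequency) has dimensions [T^-1].

Left side: [L T^-1]
Right side: [L T^-1]

Both sides have the same dimensions, so the equation is dimensionally consistent.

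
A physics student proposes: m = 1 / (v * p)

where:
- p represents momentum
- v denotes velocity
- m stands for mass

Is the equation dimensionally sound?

No

p (momentum) has dimensions [L M T^-1].
v (velocity) has dimensions [L T^-1].
m (mass) has dimensions [M].

Left side: [M]
Right side: [L^-2 M^-1 T^2]

The two sides have different dimensions, so the equation is NOT dimensionally consistent.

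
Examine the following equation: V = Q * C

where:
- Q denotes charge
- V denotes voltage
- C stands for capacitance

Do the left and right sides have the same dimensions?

No

Q (charge) has dimensions [I T].
V (voltage) has dimensions [I^-1 L^2 M T^-3].
C (capacitance) has dimensions [I^2 L^-2 M^-1 T^4].

Left side: [I^-1 L^2 M T^-3]
Right side: [I^3 L^-2 M^-1 T^5]

The two sides have different dimensions, so the equation is NOT dimensionally consistent.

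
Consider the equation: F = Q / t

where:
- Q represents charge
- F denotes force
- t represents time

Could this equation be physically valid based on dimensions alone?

No

Q (charge) has dimensions [I T].
F (force) has dimensions [L M T^-2].
t (time) has dimensions [T].

Left side: [L M T^-2]
Right side: [I]

The two sides have different dimensions, so the equation is NOT dimensionally consistent.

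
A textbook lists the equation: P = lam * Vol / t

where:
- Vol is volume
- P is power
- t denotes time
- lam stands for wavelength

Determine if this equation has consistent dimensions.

No

Vol (volume) has dimensions [L^3].
P (power) has dimensions [L^2 M T^-3].
t (time) has dimensions [T].
lam (wavelength) has dimensions [L].

Left side: [L^2 M T^-3]
Right side: [L^4 T^-1]

The two sides have different dimensions, so the equation is NOT dimensionally consistent.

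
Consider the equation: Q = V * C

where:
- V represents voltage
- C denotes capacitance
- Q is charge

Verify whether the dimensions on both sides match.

Yes

V (voltage) has dimensions [I^-1 L^2 M T^-3].
C (capacitance) has dimensions [I^2 L^-2 M^-1 T^4].
Q (charge) has dimensions [I T].

Left side: [I T]
Right side: [I T]

Both sides have the same dimensions, so the equation is dimensionally consistent.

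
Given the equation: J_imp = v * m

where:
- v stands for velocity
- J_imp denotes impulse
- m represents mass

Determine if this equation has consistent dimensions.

Yes

v (velocity) has dimensions [L T^-1].
J_imp (impulse) has dimensions [L M T^-1].
m (mass) has dimensions [M].

Left side: [L M T^-1]
Right side: [L M T^-1]

Both sides have the same dimensions, so the equation is dimensionally consistent.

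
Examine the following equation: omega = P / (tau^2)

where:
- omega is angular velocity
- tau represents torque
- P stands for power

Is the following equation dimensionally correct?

No

omega (angular velocity) has dimensions [T^-1].
tau (torque) has dimensions [L^2 M T^-2].
P (power) has dimensions [L^2 M T^-3].

Left side: [T^-1]
Right side: [L^-2 M^-1 T]

The two sides have different dimensions, so the equation is NOT dimensionally consistent.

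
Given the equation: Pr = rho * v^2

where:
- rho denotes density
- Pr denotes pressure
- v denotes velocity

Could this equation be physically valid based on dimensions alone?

Yes

rho (density) has dimensions [L^-3 M].
Pr (pressure) has dimensions [L^-1 M T^-2].
v (velocity) has dimensions [L T^-1].

Left side: [L^-1 M T^-2]
Right side: [L^-1 M T^-2]

Both sides have the same dimensions, so the equation is dimensionally consistent.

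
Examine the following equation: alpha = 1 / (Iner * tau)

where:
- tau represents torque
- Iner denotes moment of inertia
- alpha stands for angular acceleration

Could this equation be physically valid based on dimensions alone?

No

tau (torque) has dimensions [L^2 M T^-2].
Iner (moment of inertia) has dimensions [L^2 M].
alpha (angular acceleration) has dimensions [T^-2].

Left side: [T^-2]
Right side: [L^-4 M^-2 T^2]

The two sides have different dimensions, so the equation is NOT dimensionally consistent.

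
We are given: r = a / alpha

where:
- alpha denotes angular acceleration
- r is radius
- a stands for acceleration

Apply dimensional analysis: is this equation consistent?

Yes

alpha (angular acceleration) has dimensions [T^-2].
r (radius) has dimensions [L].
a (acceleration) has dimensions [L T^-2].

Left side: [L]
Right side: [L]

Both sides have the same dimensions, so the equation is dimensionally consistent.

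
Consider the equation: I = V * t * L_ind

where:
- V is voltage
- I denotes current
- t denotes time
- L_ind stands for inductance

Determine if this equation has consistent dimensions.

No

V (voltage) has dimensions [I^-1 L^2 M T^-3].
I (current) has dimensions [I].
t (time) has dimensions [T].
L_ind (inductance) has dimensions [I^-2 L^2 M T^-2].

Left side: [I]
Right side: [I^-3 L^4 M^2 T^-4]

The two sides have different dimensions, so the equation is NOT dimensionally consistent.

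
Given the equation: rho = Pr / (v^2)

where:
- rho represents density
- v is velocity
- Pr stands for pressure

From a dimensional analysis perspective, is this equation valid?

Yes

rho (density) has dimensions [L^-3 M].
v (velocity) has dimensions [L T^-1].
Pr (pressure) has dimensions [L^-1 M T^-2].

Left side: [L^-3 M]
Right side: [L^-3 M]

Both sides have the same dimensions, so the equation is dimensionally consistent.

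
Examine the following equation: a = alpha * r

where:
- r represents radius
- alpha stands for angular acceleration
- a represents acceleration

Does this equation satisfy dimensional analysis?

Yes

r (radius) has dimensions [L].
alpha (angular acceleration) has dimensions [T^-2].
a (acceleration) has dimensions [L T^-2].

Left side: [L T^-2]
Right side: [L T^-2]

Both sides have the same dimensions, so the equation is dimensionally consistent.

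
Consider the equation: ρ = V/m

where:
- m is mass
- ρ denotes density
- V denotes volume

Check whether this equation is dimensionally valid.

No

m (mass) has dimensions [M].
ρ (density) has dimensions [L^-3 M].
V (volume) has dimensions [L^3].

Left side: [L^-3 M]
Right side: [L^3 M^-1]

The two sides have different dimensions, so the equation is NOT dimensionally consistent.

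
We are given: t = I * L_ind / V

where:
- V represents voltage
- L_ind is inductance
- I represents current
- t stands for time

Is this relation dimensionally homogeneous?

Yes

V (voltage) has dimensions [I^-1 L^2 M T^-3].
L_ind (inductance) has dimensions [I^-2 L^2 M T^-2].
I (current) has dimensions [I].
t (time) has dimensions [T].

Left side: [T]
Right side: [T]

Both sides have the same dimensions, so the equation is dimensionally consistent.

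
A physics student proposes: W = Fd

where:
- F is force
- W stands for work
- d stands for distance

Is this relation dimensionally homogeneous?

Yes

F (force) has dimensions [L M T^-2].
W (work) has dimensions [L^2 M T^-2].
d (distance) has dimensions [L].

Left side: [L^2 M T^-2]
Right side: [L^2 M T^-2]

Both sides have the same dimensions, so the equation is dimensionally consistent.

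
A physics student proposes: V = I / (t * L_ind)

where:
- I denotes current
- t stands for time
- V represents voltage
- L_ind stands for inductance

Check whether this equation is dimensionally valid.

No

I (current) has dimensions [I].
t (time) has dimensions [T].
V (voltage) has dimensions [I^-1 L^2 M T^-3].
L_ind (inductance) has dimensions [I^-2 L^2 M T^-2].

Left side: [I^-1 L^2 M T^-3]
Right side: [I^3 L^-2 M^-1 T]

The two sides have different dimensions, so the equation is NOT dimensionally consistent.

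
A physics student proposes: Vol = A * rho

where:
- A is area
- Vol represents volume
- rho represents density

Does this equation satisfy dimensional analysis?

No

A (area) has dimensions [L^2].
Vol (volume) has dimensions [L^3].
rho (density) has dimensions [L^-3 M].

Left side: [L^3]
Right side: [L^-1 M]

The two sides have different dimensions, so the equation is NOT dimensionally consistent.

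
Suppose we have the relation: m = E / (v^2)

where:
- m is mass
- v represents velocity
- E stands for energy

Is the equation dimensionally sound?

Yes

m (mass) has dimensions [M].
v (velocity) has dimensions [L T^-1].
E (energy) has dimensions [L^2 M T^-2].

Left side: [M]
Right side: [M]

Both sides have the same dimensions, so the equation is dimensionally consistent.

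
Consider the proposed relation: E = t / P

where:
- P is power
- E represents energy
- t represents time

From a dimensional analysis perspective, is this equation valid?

No

P (power) has dimensions [L^2 M T^-3].
E (energy) has dimensions [L^2 M T^-2].
t (time) has dimensions [T].

Left side: [L^2 M T^-2]
Right side: [L^-2 M^-1 T^4]

The two sides have different dimensions, so the equation is NOT dimensionally consistent.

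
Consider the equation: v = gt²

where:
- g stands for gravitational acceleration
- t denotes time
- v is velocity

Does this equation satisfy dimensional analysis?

No

g (gravitational acceleration) has dimensions [L T^-2].
t (time) has dimensions [T].
v (velocity) has dimensions [L T^-1].

Left side: [L T^-1]
Right side: [L]

The two sides have different dimensions, so the equation is NOT dimensionally consistent.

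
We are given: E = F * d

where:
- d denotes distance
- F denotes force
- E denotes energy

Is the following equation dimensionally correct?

Yes

d (distance) has dimensions [L].
F (force) has dimensions [L M T^-2].
E (energy) has dimensions [L^2 M T^-2].

Left side: [L^2 M T^-2]
Right side: [L^2 M T^-2]

Both sides have the same dimensions, so the equation is dimensionally consistent.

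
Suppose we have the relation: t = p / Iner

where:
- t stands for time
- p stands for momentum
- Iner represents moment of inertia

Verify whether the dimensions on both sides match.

No

t (time) has dimensions [T].
p (momentum) has dimensions [L M T^-1].
Iner (moment of inertia) has dimensions [L^2 M].

Left side: [T]
Right side: [L^-1 T^-1]

The two sides have different dimensions, so the equation is NOT dimensionally consistent.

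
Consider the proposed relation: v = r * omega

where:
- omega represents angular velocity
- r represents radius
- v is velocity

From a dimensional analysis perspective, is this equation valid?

Yes

omega (angular velocity) has dimensions [T^-1].
r (radius) has dimensions [L].
v (velocity) has dimensions [L T^-1].

Left side: [L T^-1]
Right side: [L T^-1]

Both sides have the same dimensions, so the equation is dimensionally consistent.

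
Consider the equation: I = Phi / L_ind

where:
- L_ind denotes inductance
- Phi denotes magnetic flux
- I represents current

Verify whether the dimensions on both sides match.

Yes

L_ind (inductance) has dimensions [I^-2 L^2 M T^-2].
Phi (magnetic flux) has dimensions [I^-1 L^2 M T^-2].
I (current) has dimensions [I].

Left side: [I]
Right side: [I]

Both sides have the same dimensions, so the equation is dimensionally consistent.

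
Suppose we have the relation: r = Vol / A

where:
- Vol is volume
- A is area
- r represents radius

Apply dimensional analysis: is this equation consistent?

Yes

Vol (volume) has dimensions [L^3].
A (area) has dimensions [L^2].
r (radius) has dimensions [L].

Left side: [L]
Right side: [L]

Both sides have the same dimensions, so the equation is dimensionally consistent.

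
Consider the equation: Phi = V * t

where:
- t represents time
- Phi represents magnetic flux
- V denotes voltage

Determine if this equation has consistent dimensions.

Yes

t (time) has dimensions [T].
Phi (magnetic flux) has dimensions [I^-1 L^2 M T^-2].
V (voltage) has dimensions [I^-1 L^2 M T^-3].

Left side: [I^-1 L^2 M T^-2]
Right side: [I^-1 L^2 M T^-2]

Both sides have the same dimensions, so the equation is dimensionally consistent.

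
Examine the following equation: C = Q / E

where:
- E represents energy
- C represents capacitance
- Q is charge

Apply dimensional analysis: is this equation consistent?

No

E (energy) has dimensions [L^2 M T^-2].
C (capacitance) has dimensions [I^2 L^-2 M^-1 T^4].
Q (charge) has dimensions [I T].

Left side: [I^2 L^-2 M^-1 T^4]
Right side: [I L^-2 M^-1 T^3]

The two sides have different dimensions, so the equation is NOT dimensionally consistent.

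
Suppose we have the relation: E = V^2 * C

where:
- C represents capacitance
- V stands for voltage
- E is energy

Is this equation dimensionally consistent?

Yes

C (capacitance) has dimensions [I^2 L^-2 M^-1 T^4].
V (voltage) has dimensions [I^-1 L^2 M T^-3].
E (energy) has dimensions [L^2 M T^-2].

Left side: [L^2 M T^-2]
Right side: [L^2 M T^-2]

Both sides have the same dimensions, so the equation is dimensionally consistent.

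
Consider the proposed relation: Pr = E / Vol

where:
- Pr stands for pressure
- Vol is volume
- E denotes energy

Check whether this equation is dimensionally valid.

Yes

Pr (pressure) has dimensions [L^-1 M T^-2].
Vol (volume) has dimensions [L^3].
E (energy) has dimensions [L^2 M T^-2].

Left side: [L^-1 M T^-2]
Right side: [L^-1 M T^-2]

Both sides have the same dimensions, so the equation is dimensionally consistent.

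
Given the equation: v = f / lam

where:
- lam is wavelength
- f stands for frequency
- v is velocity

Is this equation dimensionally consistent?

No

lam (wavelength) has dimensions [L].
f (frequency) has dimensions [T^-1].
v (velocity) has dimensions [L T^-1].

Left side: [L T^-1]
Right side: [L^-1 T^-1]

The two sides have different dimensions, so the equation is NOT dimensionally consistent.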